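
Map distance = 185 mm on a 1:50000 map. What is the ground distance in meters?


ground = 185 mm * 50000 / 1000 = 9250.0 m

9250.0 m


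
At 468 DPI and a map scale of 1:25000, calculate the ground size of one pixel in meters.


pixel_cm = 2.54 / 468 ≈ 0.005427 cm
ground = pixel_cm * 25000 / 100 = 2.54 * 25000 / (468 * 100) = 63500 / 46800 ≈ 1.36 m

1.36 m


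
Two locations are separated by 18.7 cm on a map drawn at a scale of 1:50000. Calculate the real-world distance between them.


ground = 18.7 cm * 50000 / 100 = 9350.0 m = 9.35 km

9.35 km


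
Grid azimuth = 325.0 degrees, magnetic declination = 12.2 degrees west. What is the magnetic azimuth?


magnetic azimuth = grid azimuth - declination (east +ve)
mag_az = 325.0 - -12.2 = 337.2 degrees

337.2 degrees


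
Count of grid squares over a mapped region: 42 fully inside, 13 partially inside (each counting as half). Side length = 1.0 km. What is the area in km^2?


effective squares = 42 + 13 * 0.5 = 48.5
area = 48.5 * 1.0 = 48.5 km^2

48.5 km^2


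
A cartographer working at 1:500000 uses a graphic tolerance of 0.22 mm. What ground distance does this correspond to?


ground = 0.22 mm * 500000 / 1000 = 110.0 m

110.0 m


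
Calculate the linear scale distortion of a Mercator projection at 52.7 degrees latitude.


SF = 1 / cos(52.7) = 1 / 0.605988 = 1.65

1.65


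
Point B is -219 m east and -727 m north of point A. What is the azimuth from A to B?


az = atan2(-219, -727) = -163.2 deg
adjusted to 0-360: 196.8 degrees

196.8 degrees


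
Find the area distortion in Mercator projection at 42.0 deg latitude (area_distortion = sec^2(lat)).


area_distortion = 1/cos^2(42.0) = 1.811

1.811


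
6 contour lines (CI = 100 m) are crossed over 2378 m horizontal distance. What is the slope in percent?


elevation change = 6 * 100 = 600 m
slope = 600 / 2378 * 100 = 25.2%

25.2%


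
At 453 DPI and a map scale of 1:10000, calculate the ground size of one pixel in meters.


pixel_cm = 2.54 / 453 ≈ 0.005607 cm
ground = pixel_cm * 10000 / 100 = 2.54 * 10000 / (453 * 100) = 25400 / 45300 ≈ 0.56 m

0.56 m


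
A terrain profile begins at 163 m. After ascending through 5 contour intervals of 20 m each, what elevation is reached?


elevation = 163 + 5 * 20 = 263 m

263 m


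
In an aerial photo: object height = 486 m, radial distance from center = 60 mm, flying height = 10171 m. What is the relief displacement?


d = h * r / H = 486 * 60 / 10171 = 2.87 mm

2.87 mm


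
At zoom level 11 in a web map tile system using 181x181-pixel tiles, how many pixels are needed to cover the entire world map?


tiles per axis = 2^11 = 2048
total tiles = 2048^2 = 4194304
pixels per axis = 2048 * 181 = 370688
total pixels = 370688^2 = 137409593344

137409593344 pixels


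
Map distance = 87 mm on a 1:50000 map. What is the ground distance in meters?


ground = 87 mm * 50000 / 1000 = 4350.0 m

4350.0 m


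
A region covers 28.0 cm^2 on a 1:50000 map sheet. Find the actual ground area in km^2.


ground_area = 28.0 * (50000/100)^2 = 7000000.0 m^2 = 7.0 km^2

7.0 km^2


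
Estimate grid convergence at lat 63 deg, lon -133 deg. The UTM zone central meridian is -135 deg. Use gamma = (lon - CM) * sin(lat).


gamma = (-133 - -135) * sin(63) = 2 * 0.891007 = 1.782 degrees

1.782 degrees


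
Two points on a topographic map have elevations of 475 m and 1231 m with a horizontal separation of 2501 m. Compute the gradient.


gradient = (1231 - 475) / 2501 = 756 / 2501 = 0.3023

0.3023


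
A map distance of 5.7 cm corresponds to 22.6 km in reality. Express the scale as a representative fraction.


ground = 22.6 km = 2260000 cm; RF denominator = ground / map = 2260000 / 5.7 ≈ 396491; RF = 1:396491

1:396491


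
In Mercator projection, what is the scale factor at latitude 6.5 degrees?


SF = 1 / cos(6.5) = 1 / 0.993572 = 1.006

1.006


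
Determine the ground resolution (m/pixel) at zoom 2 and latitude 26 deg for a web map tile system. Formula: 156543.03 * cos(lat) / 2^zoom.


res = 156543.03 * cos(26) / 2^2 = 156543.03 * 0.89879405 / 4 = 35174.99 m/pixel

35174.99 m/pixel


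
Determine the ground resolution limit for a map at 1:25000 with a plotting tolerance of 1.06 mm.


ground = 1.06 mm * 25000 / 1000 = 26.5 m

26.5 m


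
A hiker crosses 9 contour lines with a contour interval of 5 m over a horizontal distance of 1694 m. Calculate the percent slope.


elevation change = 9 * 5 = 45 m
slope = 45 / 1694 * 100 = 2.7%

2.7%


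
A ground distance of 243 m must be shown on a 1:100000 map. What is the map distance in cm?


map_cm = 243 * 100 / 100000 = 0.243 cm ≈ 0.24 cm

0.24 cm


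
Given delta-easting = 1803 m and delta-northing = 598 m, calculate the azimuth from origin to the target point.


az = atan2(1803, 598) = 71.7 deg
adjusted to 0-360: 71.7 degrees

71.7 degrees


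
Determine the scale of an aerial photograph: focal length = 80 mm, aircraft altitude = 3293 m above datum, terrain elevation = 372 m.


scale = f / (H - h) = 80 mm / 2921 m = 80 / 2921000 = 1:36513

1:36513


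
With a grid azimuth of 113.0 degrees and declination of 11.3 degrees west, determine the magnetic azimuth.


magnetic azimuth = grid azimuth - declination (east +ve)
mag_az = 113.0 - -11.3 = 124.3 degrees

124.3 degrees


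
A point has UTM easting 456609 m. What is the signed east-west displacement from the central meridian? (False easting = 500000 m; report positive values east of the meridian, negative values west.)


displacement = 456609 - 500000 = -43391 m

-43391 m


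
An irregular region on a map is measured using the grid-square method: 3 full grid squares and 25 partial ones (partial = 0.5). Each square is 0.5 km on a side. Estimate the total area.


effective squares = 3 + 25 * 0.5 = 15.5
area = 15.5 * 0.25 = 3.875 km^2

3.875 km^2


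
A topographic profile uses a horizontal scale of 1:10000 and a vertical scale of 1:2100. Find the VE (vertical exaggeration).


VE = horizontal_scale / vertical_scale = 10000 / 2100 ≈ 4.8

4.8x


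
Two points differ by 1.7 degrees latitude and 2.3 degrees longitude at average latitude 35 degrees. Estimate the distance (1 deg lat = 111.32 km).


dlat_km = 1.7 * 111.32 = 189.244
dlon_km = 2.3 * 111.32 * cos(35) ≈ 209.732
dist = sqrt(189.244^2 + 209.732^2) ≈ 282.5 km

282.5 km


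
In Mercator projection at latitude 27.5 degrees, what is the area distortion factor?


area_distortion = 1/cos^2(27.5) = 1.271

1.271


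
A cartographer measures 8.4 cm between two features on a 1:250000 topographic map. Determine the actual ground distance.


ground = 8.4 cm * 250000 / 100 = 21000.0 m = 21.0 km

21.0 km


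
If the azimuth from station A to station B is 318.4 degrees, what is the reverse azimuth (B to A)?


back azimuth = (318.4 + 180) mod 360 = 138.4 degrees

138.4 degrees


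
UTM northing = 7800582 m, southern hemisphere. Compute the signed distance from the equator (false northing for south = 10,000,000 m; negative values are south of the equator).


For southern: actual = 7800582 - 10000000 = -2199418 m

-2199418 m


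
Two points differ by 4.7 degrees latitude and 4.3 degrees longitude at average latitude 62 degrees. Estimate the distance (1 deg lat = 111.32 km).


dlat_km = 4.7 * 111.32 = 523.204
dlon_km = 4.3 * 111.32 * cos(62) ≈ 224.725
dist = sqrt(523.204^2 + 224.725^2) ≈ 569.4 km

569.4 km


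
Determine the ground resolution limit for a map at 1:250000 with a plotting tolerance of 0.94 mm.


ground = 0.94 mm * 250000 / 1000 = 235.0 m

235.0 m


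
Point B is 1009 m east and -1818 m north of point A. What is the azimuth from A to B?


az = atan2(1009, -1818) = 151.0 deg
adjusted to 0-360: 151.0 degrees

151.0 degrees


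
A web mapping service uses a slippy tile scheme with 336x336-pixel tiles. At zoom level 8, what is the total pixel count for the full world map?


tiles per axis = 2^8 = 256
total tiles = 256^2 = 65536
pixels per axis = 256 * 336 = 86016
total pixels = 86016^2 = 7398752256

7398752256 pixels


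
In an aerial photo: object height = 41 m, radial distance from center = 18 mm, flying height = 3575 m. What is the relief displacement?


d = h * r / H = 41 * 18 / 3575 = 0.21 mm

0.21 mm


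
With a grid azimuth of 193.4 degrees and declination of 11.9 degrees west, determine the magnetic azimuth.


magnetic azimuth = grid azimuth - declination (east +ve)
mag_az = 193.4 - -11.9 = 205.3 degrees

205.3 degrees


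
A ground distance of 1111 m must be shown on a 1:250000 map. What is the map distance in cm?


map_cm = 1111 * 100 / 250000 = 0.4444 cm ≈ 0.44 cm

0.44 cm


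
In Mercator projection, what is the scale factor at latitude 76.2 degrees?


SF = 1 / cos(76.2) = 1 / 0.238533 = 4.192

4.192


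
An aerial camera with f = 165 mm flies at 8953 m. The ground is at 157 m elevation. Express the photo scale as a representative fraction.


scale = f / (H - h) = 165 mm / 8796 m = 165 / 8796000 = 1:53309

1:53309


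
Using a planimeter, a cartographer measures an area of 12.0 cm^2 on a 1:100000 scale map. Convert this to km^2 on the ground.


ground_area = 12.0 * (100000/100)^2 = 12000000.0 m^2 = 12.0 km^2

12.0 km^2


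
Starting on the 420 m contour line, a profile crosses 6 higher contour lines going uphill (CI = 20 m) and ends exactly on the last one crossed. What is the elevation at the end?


elevation = 420 + 6 * 20 = 540 m

540 m


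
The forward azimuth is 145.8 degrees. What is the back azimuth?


back azimuth = (145.8 + 180) mod 360 = 325.8 degrees

325.8 degrees


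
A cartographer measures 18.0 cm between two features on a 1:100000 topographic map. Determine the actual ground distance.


ground = 18.0 cm * 100000 / 100 = 18000.0 m = 18.0 km

18.0 km


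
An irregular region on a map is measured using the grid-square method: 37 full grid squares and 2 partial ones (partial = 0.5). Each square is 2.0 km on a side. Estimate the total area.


effective squares = 37 + 2 * 0.5 = 38.0
area = 38.0 * 4.0 = 152.0 km^2

152.0 km^2


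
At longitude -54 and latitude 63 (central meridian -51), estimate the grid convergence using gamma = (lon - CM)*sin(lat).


gamma = (-54 - -51) * sin(63) = -3 * 0.891007 = -2.673 degrees

-2.673 degrees


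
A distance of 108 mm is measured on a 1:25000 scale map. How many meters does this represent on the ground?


ground = 108 mm * 25000 / 1000 = 2700.0 m

2700.0 m


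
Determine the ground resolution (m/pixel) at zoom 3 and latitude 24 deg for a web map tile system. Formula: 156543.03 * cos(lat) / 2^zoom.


res = 156543.03 * cos(24) / 2^3 = 156543.03 * 0.91354546 / 8 = 17876.15 m/pixel

17876.15 m/pixel


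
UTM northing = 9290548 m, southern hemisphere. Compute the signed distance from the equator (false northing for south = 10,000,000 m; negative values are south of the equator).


For southern: actual = 9290548 - 10000000 = -709452 m

-709452 m


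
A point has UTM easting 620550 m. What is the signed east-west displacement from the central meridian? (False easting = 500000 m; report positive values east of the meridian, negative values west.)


displacement = 620550 - 500000 = 120550 m

120550 m


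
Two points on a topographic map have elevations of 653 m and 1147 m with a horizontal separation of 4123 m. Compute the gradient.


gradient = (1147 - 653) / 4123 = 494 / 4123 = 0.1198

0.1198


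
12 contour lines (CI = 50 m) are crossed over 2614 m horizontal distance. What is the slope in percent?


elevation change = 12 * 50 = 600 m
slope = 600 / 2614 * 100 = 23.0%

23.0%


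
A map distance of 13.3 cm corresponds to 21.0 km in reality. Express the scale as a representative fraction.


ground = 21.0 km = 2100000 cm; RF denominator = ground / map = 2100000 / 13.3 ≈ 157895; RF = 1:157895

1:157895


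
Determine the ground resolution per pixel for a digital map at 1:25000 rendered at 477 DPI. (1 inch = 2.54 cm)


pixel_cm = 2.54 / 477 ≈ 0.005325 cm
ground = pixel_cm * 25000 / 100 = 2.54 * 25000 / (477 * 100) = 63500 / 47700 ≈ 1.33 m

1.33 m


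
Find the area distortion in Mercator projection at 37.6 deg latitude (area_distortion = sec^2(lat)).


area_distortion = 1/cos^2(37.6) = 1.593

1.593


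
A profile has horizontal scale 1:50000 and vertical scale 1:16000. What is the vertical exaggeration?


VE = horizontal_scale / vertical_scale = 50000 / 16000 = 3.125 ≈ 3.1

3.1x


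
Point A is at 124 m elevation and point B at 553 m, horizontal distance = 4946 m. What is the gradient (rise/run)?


gradient = (553 - 124) / 4946 = 429 / 4946 = 0.0867

0.0867


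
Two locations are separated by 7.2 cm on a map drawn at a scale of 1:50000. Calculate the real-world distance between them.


ground = 7.2 cm * 50000 / 100 = 3600.0 m = 3.6 km

3.6 km


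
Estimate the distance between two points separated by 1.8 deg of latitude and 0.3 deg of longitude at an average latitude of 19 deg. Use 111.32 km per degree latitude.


dlat_km = 1.8 * 111.32 = 200.376
dlon_km = 0.3 * 111.32 * cos(19) ≈ 31.577
dist = sqrt(200.376^2 + 31.577^2) ≈ 202.8 km

202.8 km


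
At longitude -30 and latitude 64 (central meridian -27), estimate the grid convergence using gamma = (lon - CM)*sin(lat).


gamma = (-30 - -27) * sin(64) = -3 * 0.898794 = -2.696 degrees

-2.696 degrees


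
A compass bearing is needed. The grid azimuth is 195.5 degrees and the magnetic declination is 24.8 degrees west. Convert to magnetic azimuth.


magnetic azimuth = grid azimuth - declination (east +ve)
mag_az = 195.5 - -24.8 = 220.3 degrees

220.3 degrees


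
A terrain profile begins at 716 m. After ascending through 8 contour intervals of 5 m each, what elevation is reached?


elevation = 716 + 8 * 5 = 756 m

756 m


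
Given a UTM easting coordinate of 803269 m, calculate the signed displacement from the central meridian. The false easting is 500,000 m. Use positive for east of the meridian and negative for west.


displacement = 803269 - 500000 = 303269 m

303269 m


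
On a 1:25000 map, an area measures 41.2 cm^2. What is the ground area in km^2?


ground_area = 41.2 * (25000/100)^2 = 2575000.0 m^2 = 2.575 km^2

2.575 km^2


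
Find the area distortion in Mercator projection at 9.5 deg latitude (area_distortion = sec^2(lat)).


area_distortion = 1/cos^2(9.5) = 1.028

1.028


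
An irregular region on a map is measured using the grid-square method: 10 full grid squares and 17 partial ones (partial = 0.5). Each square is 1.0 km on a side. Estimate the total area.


effective squares = 10 + 17 * 0.5 = 18.5
area = 18.5 * 1.0 = 18.5 km^2

18.5 km^2


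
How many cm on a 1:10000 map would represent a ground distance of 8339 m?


map_cm = 8339 * 100 / 10000 = 83.39 cm

83.39 cm


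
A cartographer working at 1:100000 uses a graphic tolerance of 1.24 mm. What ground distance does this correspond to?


ground = 1.24 mm * 100000 / 1000 = 124.0 m

124.0 m


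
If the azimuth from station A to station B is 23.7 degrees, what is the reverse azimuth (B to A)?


back azimuth = (23.7 + 180) mod 360 = 203.7 degrees

203.7 degrees


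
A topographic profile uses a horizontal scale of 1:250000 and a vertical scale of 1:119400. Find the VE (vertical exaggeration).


VE = horizontal_scale / vertical_scale = 250000 / 119400 ≈ 2.1

2.1x


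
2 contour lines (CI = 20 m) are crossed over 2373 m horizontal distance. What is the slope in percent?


elevation change = 2 * 20 = 40 m
slope = 40 / 2373 * 100 = 1.7%

1.7%


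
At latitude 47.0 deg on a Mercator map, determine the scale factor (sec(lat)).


SF = 1 / cos(47.0) = 1 / 0.681998 = 1.466

1.466


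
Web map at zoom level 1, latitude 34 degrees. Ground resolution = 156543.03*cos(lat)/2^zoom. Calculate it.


res = 156543.03 * cos(34) / 2^1 = 156543.03 * 0.82903757 / 2 = 64890.03 m/pixel

64890.03 m/pixel


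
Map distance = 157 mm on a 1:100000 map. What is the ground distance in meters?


ground = 157 mm * 100000 / 1000 = 15700.0 m

15700.0 m


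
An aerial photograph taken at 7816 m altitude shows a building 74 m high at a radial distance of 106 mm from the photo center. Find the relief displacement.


d = h * r / H = 74 * 106 / 7816 = 1.0 mm

1.0 mm


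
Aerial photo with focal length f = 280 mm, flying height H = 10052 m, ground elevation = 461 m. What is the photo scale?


scale = f / (H - h) = 280 mm / 9591 m = 280 / 9591000 = 1:34254

1:34254


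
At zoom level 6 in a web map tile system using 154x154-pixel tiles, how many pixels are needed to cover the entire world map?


tiles per axis = 2^6 = 64
total tiles = 64^2 = 4096
pixels per axis = 64 * 154 = 9856
total pixels = 9856^2 = 97140736

97140736 pixels


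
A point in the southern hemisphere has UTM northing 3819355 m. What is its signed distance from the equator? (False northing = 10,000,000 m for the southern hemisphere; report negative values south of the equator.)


For southern: actual = 3819355 - 10000000 = -6180645 m

-6180645 m


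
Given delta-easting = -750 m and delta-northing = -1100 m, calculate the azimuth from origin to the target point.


az = atan2(-750, -1100) = -145.7 deg
adjusted to 0-360: 214.3 degrees

214.3 degrees


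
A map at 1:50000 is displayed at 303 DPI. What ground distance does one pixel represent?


pixel_cm = 2.54 / 303 ≈ 0.008383 cm
ground = pixel_cm * 50000 / 100 = 2.54 * 50000 / (303 * 100) = 127000 / 30300 ≈ 4.19 m

4.19 m


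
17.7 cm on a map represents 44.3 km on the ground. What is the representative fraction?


ground = 44.3 km = 4430000 cm; RF denominator = ground / map = 4430000 / 17.7 ≈ 250282; RF = 1:250282

1:250282


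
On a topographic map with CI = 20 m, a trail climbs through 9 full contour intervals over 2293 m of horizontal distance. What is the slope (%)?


elevation change = 9 * 20 = 180 m
slope = 180 / 2293 * 100 = 7.8%

7.8%


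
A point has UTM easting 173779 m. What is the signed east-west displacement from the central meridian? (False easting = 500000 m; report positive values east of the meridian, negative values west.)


displacement = 173779 - 500000 = -326221 m

-326221 m


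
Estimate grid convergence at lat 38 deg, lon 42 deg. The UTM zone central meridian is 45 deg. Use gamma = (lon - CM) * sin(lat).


gamma = (42 - 45) * sin(38) = -3 * 0.615661 = -1.847 degrees

-1.847 degrees


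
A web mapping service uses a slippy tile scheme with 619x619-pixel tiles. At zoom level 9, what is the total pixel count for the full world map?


tiles per axis = 2^9 = 512
total tiles = 512^2 = 262144
pixels per axis = 512 * 619 = 316928
total pixels = 316928^2 = 100443357184

100443357184 pixels


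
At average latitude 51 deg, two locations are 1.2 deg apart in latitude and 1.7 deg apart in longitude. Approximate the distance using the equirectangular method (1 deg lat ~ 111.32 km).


dlat_km = 1.2 * 111.32 = 133.584
dlon_km = 1.7 * 111.32 * cos(51) ≈ 119.095
dist = sqrt(133.584^2 + 119.095^2) ≈ 179.0 km

179.0 km


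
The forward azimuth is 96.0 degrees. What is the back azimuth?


back azimuth = (96.0 + 180) mod 360 = 276.0 degrees

276.0 degrees


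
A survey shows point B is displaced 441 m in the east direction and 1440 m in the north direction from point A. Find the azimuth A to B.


az = atan2(441, 1440) = 17.0 deg
adjusted to 0-360: 17.0 degrees

17.0 degrees


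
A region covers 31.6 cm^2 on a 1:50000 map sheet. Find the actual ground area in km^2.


ground_area = 31.6 * (50000/100)^2 = 7900000.0 m^2 = 7.9 km^2

7.9 km^2


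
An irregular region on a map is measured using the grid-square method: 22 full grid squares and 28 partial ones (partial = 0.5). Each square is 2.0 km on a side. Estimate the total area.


effective squares = 22 + 28 * 0.5 = 36.0
area = 36.0 * 4.0 = 144.0 km^2

144.0 km^2


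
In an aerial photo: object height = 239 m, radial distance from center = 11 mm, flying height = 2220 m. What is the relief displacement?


d = h * r / H = 239 * 11 / 2220 = 1.18 mm

1.18 mm


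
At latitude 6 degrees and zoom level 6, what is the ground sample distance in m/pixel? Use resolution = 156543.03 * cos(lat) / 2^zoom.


res = 156543.03 * cos(6) / 2^6 = 156543.03 * 0.9945219 / 64 = 2432.59 m/pixel

2432.59 m/pixel


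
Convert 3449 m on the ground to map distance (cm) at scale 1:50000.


map_cm = 3449 * 100 / 50000 = 6.898 cm ≈ 6.9 cm

6.9 cm


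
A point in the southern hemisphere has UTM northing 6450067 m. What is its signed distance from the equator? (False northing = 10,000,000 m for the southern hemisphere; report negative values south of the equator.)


For southern: actual = 6450067 - 10000000 = -3549933 m

-3549933 m


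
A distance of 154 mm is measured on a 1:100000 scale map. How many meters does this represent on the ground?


ground = 154 mm * 100000 / 1000 = 15400.0 m

15400.0 m


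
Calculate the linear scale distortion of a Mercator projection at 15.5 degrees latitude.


SF = 1 / cos(15.5) = 1 / 0.96363 = 1.038

1.038


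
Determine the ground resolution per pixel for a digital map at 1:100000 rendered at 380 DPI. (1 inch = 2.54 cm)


pixel_cm = 2.54 / 380 ≈ 0.006684 cm
ground = pixel_cm * 100000 / 100 = 2.54 * 100000 / (380 * 100) = 254000 / 38000 ≈ 6.68 m

6.68 m


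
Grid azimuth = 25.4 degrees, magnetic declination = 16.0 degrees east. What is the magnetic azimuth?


magnetic azimuth = grid azimuth - declination (east +ve)
mag_az = 25.4 - 16.0 = 9.4 degrees

9.4 degrees


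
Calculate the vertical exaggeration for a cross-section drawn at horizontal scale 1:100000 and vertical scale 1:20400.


VE = horizontal_scale / vertical_scale = 100000 / 20400 ≈ 4.9

4.9x


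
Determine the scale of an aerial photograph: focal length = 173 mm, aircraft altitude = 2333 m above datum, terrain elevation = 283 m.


scale = f / (H - h) = 173 mm / 2050 m = 173 / 2050000 = 1:11850

1:11850


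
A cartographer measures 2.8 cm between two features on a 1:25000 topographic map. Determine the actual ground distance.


ground = 2.8 cm * 25000 / 100 = 700.0 m

700.0 m


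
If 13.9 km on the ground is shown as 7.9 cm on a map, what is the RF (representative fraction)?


ground = 13.9 km = 1390000 cm; RF denominator = ground / map = 1390000 / 7.9 ≈ 175949; RF = 1:175949

1:175949


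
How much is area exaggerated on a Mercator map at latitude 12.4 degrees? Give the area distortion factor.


area_distortion = 1/cos^2(12.4) = 1.048

1.048


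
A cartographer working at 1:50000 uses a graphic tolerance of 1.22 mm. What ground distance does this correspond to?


ground = 1.22 mm * 50000 / 1000 = 61.0 m

61.0 m


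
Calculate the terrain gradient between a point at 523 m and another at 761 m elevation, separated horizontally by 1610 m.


gradient = (761 - 523) / 1610 = 238 / 1610 = 0.1478

0.1478


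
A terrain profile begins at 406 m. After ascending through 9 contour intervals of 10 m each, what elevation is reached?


elevation = 406 + 9 * 10 = 496 m

496 m


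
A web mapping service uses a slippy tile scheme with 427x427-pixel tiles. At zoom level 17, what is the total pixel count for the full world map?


tiles per axis = 2^17 = 131072
total tiles = 131072^2 = 17179869184
pixels per axis = 131072 * 427 = 55967744
total pixels = 55967744^2 = 3132388368449536

3132388368449536 pixels


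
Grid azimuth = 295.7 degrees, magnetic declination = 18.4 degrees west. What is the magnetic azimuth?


magnetic azimuth = grid azimuth - declination (east +ve)
mag_az = 295.7 - -18.4 = 314.1 degrees

314.1 degrees


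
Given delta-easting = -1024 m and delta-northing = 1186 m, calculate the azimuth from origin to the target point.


az = atan2(-1024, 1186) = -40.8 deg
adjusted to 0-360: 319.2 degrees

319.2 degrees


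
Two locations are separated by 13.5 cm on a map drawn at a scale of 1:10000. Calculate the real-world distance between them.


ground = 13.5 cm * 10000 / 100 = 1350.0 m = 1.35 km

1.35 km


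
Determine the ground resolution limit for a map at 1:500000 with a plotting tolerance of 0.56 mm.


ground = 0.56 mm * 500000 / 1000 = 280.0 m

280.0 m


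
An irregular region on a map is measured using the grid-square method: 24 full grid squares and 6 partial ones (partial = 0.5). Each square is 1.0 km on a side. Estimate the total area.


effective squares = 24 + 6 * 0.5 = 27.0
area = 27.0 * 1.0 = 27.0 km^2

27.0 km^2


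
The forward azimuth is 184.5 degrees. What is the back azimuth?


back azimuth = (184.5 + 180) mod 360 = 4.5 degrees

4.5 degrees


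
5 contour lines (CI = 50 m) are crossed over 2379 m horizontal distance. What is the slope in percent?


elevation change = 5 * 50 = 250 m
slope = 250 / 2379 * 100 = 10.5%

10.5%


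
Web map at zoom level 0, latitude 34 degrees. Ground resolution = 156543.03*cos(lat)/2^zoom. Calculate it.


res = 156543.03 * cos(34) / 2^0 = 156543.03 * 0.82903757 / 1 = 129780.05 m/pixel

129780.05 m/pixel


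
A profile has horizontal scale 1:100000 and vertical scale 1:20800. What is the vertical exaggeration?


VE = horizontal_scale / vertical_scale = 100000 / 20800 ≈ 4.8

4.8x


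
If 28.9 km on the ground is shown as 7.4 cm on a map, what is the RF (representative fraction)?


ground = 28.9 km = 2890000 cm; RF denominator = ground / map = 2890000 / 7.4 ≈ 390541; RF = 1:390541

1:390541


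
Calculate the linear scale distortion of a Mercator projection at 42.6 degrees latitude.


SF = 1 / cos(42.6) = 1 / 0.736097 = 1.359

1.359


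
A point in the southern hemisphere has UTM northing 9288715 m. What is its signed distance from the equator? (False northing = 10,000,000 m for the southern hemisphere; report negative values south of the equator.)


For southern: actual = 9288715 - 10000000 = -711285 m

-711285 m


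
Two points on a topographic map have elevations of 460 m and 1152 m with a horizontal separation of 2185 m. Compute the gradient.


gradient = (1152 - 460) / 2185 = 692 / 2185 = 0.3167

0.3167


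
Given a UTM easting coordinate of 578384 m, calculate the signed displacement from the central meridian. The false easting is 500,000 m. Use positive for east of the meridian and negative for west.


displacement = 578384 - 500000 = 78384 m

78384 m


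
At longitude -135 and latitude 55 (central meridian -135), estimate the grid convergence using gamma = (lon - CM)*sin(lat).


gamma = (-135 - -135) * sin(55) = 0 * 0.819152 = 0.0 degrees

0.0 degrees


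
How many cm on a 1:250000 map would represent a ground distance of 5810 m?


map_cm = 5810 * 100 / 250000 = 2.324 cm ≈ 2.32 cm

2.32 cm


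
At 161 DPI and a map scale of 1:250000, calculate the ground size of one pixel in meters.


pixel_cm = 2.54 / 161 ≈ 0.015776 cm
ground = pixel_cm * 250000 / 100 = 2.54 * 250000 / (161 * 100) = 635000 / 16100 ≈ 39.44 m

39.44 m


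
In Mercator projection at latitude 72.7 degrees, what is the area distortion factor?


area_distortion = 1/cos^2(72.7) = 11.308

11.308


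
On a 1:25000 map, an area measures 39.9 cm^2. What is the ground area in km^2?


ground_area = 39.9 * (25000/100)^2 = 2493750.0 m^2 = 2.49375 km^2 ≈ 2.494 km^2

2.494 km^2


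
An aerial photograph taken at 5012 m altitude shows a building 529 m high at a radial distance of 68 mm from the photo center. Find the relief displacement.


d = h * r / H = 529 * 68 / 5012 = 7.18 mm

7.18 mm


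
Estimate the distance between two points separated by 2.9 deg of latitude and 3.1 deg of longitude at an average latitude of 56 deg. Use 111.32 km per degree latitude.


dlat_km = 2.9 * 111.32 = 322.828
dlon_km = 3.1 * 111.32 * cos(56) ≈ 192.973
dist = sqrt(322.828^2 + 192.973^2) ≈ 376.1 km

376.1 km


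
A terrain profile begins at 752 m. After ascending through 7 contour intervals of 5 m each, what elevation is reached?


elevation = 752 + 7 * 5 = 787 m

787 m


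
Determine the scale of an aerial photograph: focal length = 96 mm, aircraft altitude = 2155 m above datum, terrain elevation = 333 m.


scale = f / (H - h) = 96 mm / 1822 m = 96 / 1822000 = 1:18979

1:18979


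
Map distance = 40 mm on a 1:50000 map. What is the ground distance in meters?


ground = 40 mm * 50000 / 1000 = 2000.0 m

2000.0 m


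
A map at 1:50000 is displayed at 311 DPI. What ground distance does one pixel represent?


pixel_cm = 2.54 / 311 ≈ 0.008167 cm
ground = pixel_cm * 50000 / 100 = 2.54 * 50000 / (311 * 100) = 127000 / 31100 ≈ 4.08 m

4.08 m


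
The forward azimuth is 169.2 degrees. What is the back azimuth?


back azimuth = (169.2 + 180) mod 360 = 349.2 degrees

349.2 degrees


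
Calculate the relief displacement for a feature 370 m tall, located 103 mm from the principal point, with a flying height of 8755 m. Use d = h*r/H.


d = h * r / H = 370 * 103 / 8755 = 4.35 mm

4.35 mm


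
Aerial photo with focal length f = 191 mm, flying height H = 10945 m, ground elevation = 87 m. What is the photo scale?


scale = f / (H - h) = 191 mm / 10858 m = 191 / 10858000 = 1:56848

1:56848


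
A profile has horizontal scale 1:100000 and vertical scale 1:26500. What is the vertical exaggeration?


VE = horizontal_scale / vertical_scale = 100000 / 26500 ≈ 3.8

3.8x


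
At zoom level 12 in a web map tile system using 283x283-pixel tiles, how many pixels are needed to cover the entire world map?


tiles per axis = 2^12 = 4096
total tiles = 4096^2 = 16777216
pixels per axis = 4096 * 283 = 1159168
total pixels = 1159168^2 = 1343670452224

1343670452224 pixels


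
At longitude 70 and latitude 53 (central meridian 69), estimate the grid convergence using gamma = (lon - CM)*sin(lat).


gamma = (70 - 69) * sin(53) = 1 * 0.798636 = 0.799 degrees

0.799 degrees


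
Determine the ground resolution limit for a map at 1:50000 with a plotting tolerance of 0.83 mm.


ground = 0.83 mm * 50000 / 1000 = 41.5 m

41.5 m


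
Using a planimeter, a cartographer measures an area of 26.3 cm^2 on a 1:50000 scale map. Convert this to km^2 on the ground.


ground_area = 26.3 * (50000/100)^2 = 6575000.0 m^2 = 6.575 km^2

6.575 km^2


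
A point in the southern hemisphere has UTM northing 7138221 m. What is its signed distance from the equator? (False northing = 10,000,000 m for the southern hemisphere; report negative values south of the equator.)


For southern: actual = 7138221 - 10000000 = -2861779 m

-2861779 m


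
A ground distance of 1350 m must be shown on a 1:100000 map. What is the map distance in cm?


map_cm = 1350 * 100 / 100000 = 1.35 cm

1.35 cm


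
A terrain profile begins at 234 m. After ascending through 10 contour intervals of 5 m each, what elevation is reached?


elevation = 234 + 10 * 5 = 284 m

284 m


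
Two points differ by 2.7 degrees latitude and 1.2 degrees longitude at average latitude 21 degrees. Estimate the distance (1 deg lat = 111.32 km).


dlat_km = 2.7 * 111.32 = 300.564
dlon_km = 1.2 * 111.32 * cos(21) ≈ 124.711
dist = sqrt(300.564^2 + 124.711^2) ≈ 325.4 km

325.4 km


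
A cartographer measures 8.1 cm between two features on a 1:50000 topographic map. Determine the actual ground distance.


ground = 8.1 cm * 50000 / 100 = 4050.0 m = 4.05 km

4.05 km


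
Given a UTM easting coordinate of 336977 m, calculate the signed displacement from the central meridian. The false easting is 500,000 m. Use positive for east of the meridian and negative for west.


displacement = 336977 - 500000 = -163023 m

-163023 m


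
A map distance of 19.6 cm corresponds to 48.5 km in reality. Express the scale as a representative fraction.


ground = 48.5 km = 4850000 cm; RF denominator = ground / map = 4850000 / 19.6 ≈ 247449; RF = 1:247449

1:247449


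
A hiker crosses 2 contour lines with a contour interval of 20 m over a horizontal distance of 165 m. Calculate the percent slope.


elevation change = 2 * 20 = 40 m
slope = 40 / 165 * 100 = 24.2%

24.2%


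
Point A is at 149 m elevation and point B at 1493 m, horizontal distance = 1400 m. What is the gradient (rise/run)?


gradient = (1493 - 149) / 1400 = 1344 / 1400 = 0.96

0.96


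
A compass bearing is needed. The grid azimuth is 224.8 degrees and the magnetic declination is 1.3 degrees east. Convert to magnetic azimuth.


magnetic azimuth = grid azimuth - declination (east +ve)
mag_az = 224.8 - 1.3 = 223.5 degrees

223.5 degrees


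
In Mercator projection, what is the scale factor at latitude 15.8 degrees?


SF = 1 / cos(15.8) = 1 / 0.962218 = 1.039

1.039


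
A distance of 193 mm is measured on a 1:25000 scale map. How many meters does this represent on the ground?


ground = 193 mm * 25000 / 1000 = 4825.0 m

4825.0 m


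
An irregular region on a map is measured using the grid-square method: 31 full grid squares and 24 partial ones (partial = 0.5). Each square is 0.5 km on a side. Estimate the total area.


effective squares = 31 + 24 * 0.5 = 43.0
area = 43.0 * 0.25 = 10.75 km^2

10.75 km^2


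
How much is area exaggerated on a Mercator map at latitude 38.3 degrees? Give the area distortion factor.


area_distortion = 1/cos^2(38.3) = 1.624

1.624


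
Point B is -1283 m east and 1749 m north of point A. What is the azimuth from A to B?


az = atan2(-1283, 1749) = -36.3 deg
adjusted to 0-360: 323.7 degrees

323.7 degrees


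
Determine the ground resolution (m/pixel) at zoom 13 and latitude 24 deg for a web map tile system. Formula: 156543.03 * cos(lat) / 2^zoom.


res = 156543.03 * cos(24) / 2^13 = 156543.03 * 0.91354546 / 8192 = 17.46 m/pixel

17.46 m/pixel


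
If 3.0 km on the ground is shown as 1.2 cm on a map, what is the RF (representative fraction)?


ground = 3.0 km = 300000 cm; RF denominator = ground / map = 300000 / 1.2 = 250000; RF = 1:250000

1:250000


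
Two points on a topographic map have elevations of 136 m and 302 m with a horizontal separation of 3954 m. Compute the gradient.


gradient = (302 - 136) / 3954 = 166 / 3954 = 0.042

0.042


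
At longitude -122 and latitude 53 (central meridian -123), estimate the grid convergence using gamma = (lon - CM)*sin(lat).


gamma = (-122 - -123) * sin(53) = 1 * 0.798636 = 0.799 degrees

0.799 degrees


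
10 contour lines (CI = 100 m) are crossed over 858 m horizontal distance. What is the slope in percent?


elevation change = 10 * 100 = 1000 m
slope = 1000 / 858 * 100 = 116.6%

116.6%


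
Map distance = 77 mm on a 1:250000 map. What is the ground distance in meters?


ground = 77 mm * 250000 / 1000 = 19250.0 m

19250.0 m


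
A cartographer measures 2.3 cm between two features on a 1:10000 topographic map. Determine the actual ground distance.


ground = 2.3 cm * 10000 / 100 = 230.0 m

230.0 m


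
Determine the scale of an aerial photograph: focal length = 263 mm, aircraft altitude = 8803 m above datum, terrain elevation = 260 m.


scale = f / (H - h) = 263 mm / 8543 m = 263 / 8543000 = 1:32483

1:32483


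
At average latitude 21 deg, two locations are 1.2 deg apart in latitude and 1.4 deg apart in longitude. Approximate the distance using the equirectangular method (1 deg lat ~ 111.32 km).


dlat_km = 1.2 * 111.32 = 133.584
dlon_km = 1.4 * 111.32 * cos(21) ≈ 145.497
dist = sqrt(133.584^2 + 145.497^2) ≈ 197.5 km

197.5 km


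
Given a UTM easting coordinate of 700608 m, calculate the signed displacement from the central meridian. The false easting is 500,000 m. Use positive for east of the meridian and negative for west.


displacement = 700608 - 500000 = 200608 m

200608 m


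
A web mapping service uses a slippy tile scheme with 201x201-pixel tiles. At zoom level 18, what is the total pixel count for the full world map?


tiles per axis = 2^18 = 262144
total tiles = 262144^2 = 68719476736
pixels per axis = 262144 * 201 = 52690944
total pixels = 52690944^2 = 2776335579611136

2776335579611136 pixels


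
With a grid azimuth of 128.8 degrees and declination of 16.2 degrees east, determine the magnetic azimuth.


magnetic azimuth = grid azimuth - declination (east +ve)
mag_az = 128.8 - 16.2 = 112.6 degrees

112.6 degrees


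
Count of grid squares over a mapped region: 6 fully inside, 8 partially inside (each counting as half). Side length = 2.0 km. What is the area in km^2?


effective squares = 6 + 8 * 0.5 = 10.0
area = 10.0 * 4.0 = 40.0 km^2

40.0 km^2


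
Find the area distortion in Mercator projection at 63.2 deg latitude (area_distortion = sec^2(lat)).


area_distortion = 1/cos^2(63.2) = 4.919

4.919


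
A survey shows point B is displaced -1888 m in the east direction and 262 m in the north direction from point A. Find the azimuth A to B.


az = atan2(-1888, 262) = -82.1 deg
adjusted to 0-360: 277.9 degrees

277.9 degrees


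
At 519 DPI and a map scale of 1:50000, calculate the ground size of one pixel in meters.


pixel_cm = 2.54 / 519 ≈ 0.004894 cm
ground = pixel_cm * 50000 / 100 = 2.54 * 50000 / (519 * 100) = 127000 / 51900 ≈ 2.45 m

2.45 m


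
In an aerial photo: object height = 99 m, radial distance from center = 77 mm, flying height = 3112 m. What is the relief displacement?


d = h * r / H = 99 * 77 / 3112 = 2.45 mm

2.45 mm


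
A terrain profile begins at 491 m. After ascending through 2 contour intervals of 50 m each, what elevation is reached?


elevation = 491 + 2 * 50 = 591 m

591 m


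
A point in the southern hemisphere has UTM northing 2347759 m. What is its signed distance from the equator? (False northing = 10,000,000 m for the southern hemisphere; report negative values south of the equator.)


For southern: actual = 2347759 - 10000000 = -7652241 m

-7652241 m


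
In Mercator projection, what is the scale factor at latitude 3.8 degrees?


SF = 1 / cos(3.8) = 1 / 0.997801 = 1.002

1.002


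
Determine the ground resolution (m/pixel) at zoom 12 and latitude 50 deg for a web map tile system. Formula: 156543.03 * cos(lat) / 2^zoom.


res = 156543.03 * cos(50) / 2^12 = 156543.03 * 0.64278761 / 4096 = 24.57 m/pixel

24.57 m/pixel


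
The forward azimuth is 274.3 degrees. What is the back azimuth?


back azimuth = (274.3 + 180) mod 360 = 94.3 degrees

94.3 degrees


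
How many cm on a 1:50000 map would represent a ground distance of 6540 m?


map_cm = 6540 * 100 / 50000 = 13.08 cm

13.08 cm


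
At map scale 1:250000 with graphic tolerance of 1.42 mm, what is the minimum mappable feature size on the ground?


ground = 1.42 mm * 250000 / 1000 = 355.0 m

355.0 m


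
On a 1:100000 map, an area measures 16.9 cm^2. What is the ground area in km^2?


ground_area = 16.9 * (100000/100)^2 = 16900000.0 m^2 = 16.9 km^2

16.9 km^2


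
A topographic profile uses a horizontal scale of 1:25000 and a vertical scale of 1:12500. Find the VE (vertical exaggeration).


VE = horizontal_scale / vertical_scale = 25000 / 12500 = 2.0

2.0x


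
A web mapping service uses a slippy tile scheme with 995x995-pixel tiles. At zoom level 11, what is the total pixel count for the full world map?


tiles per axis = 2^11 = 2048
total tiles = 2048^2 = 4194304
pixels per axis = 2048 * 995 = 2037760
total pixels = 2037760^2 = 4152465817600

4152465817600 pixels


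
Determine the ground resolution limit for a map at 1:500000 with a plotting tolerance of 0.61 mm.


ground = 0.61 mm * 500000 / 1000 = 305.0 m

305.0 m
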